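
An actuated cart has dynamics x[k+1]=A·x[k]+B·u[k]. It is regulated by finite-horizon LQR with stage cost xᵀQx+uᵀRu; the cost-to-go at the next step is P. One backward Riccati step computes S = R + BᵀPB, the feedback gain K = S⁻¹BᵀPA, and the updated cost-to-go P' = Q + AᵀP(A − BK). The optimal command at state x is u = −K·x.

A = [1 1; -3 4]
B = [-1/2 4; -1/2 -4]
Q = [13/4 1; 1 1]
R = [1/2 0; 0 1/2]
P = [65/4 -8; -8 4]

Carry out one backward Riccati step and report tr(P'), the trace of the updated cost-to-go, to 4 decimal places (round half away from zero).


BᵀP = [-4.1250 2.0000; 97.0000 -48.0000]
S = R + BᵀPB = [1/2 0; 0 1/2] + [1.0625 -24.5000; -24.5000 580.0000] = [1.5625 -24.5000; -24.5000 580.5000]
BᵀPA = [-10.1250 3.8750; 241.0000 -95.0000]
K = S⁻¹·BᵀPA = [0.0878 -0.2545; 0.4189 -0.1744]
A−BK = [-0.6316 1.5703; -1.2806 3.1752]
AᵀP(A−BK) = [0.1925 -0.2981; -0.2981 0.6688]
P' = Q + AᵀP(A−BK) = [3.4425 0.7019; 0.7019 1.6688]
tr(P') = 5.1114

5.1114


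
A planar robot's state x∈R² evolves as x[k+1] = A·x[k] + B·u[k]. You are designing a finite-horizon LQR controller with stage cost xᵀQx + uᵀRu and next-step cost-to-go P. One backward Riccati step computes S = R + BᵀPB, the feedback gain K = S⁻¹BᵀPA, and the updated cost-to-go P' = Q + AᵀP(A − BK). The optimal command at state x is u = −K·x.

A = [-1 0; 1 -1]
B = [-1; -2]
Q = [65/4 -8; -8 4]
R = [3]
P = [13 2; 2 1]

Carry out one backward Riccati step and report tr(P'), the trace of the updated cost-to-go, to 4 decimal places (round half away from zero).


BᵀP = [-17.0000 -4.0000]
S = R + BᵀPB = [3] + [25.0000] = [28.0000]
BᵀPA = [13.0000 4.0000]
K = S⁻¹·BᵀPA = [0.4643 0.1429]
A−BK = [-0.5357 0.1429; 1.9286 -0.7143]
AᵀP(A−BK) = [3.9643 -0.8571; -0.8571 0.4286]
P' = Q + AᵀP(A−BK) = [20.2143 -8.8571; -8.8571 4.4286]
tr(P') = 24.6429

24.6429


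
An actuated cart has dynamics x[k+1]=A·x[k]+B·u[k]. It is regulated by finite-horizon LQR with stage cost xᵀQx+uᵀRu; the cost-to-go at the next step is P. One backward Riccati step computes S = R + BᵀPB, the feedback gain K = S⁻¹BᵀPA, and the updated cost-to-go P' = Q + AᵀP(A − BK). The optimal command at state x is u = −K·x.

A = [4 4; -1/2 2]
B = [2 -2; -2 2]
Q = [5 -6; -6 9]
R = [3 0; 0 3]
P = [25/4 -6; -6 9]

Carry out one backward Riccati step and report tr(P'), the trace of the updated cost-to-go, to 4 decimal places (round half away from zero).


51.6256

BᵀP = [24.5000 -30.0000; -24.5000 30.0000]
S = R + BᵀPB = [3 0; 0 3] + [109.0000 -109.0000; -109.0000 109.0000] = [112.0000 -109.0000; -109.0000 112.0000]
BᵀPA = [113.0000 38.0000; -113.0000 -38.0000]
K = S⁻¹·BᵀPA = [0.5113 0.1719; -0.5113 -0.1719]
A−BK = [1.9548 3.3122; 1.5452 2.6878]
AᵀP(A−BK) = [10.6934 16.1403; 16.1403 26.9321]
P' = Q + AᵀP(A−BK) = [15.6934 10.1403; 10.1403 35.9321]
tr(P') = 51.6256


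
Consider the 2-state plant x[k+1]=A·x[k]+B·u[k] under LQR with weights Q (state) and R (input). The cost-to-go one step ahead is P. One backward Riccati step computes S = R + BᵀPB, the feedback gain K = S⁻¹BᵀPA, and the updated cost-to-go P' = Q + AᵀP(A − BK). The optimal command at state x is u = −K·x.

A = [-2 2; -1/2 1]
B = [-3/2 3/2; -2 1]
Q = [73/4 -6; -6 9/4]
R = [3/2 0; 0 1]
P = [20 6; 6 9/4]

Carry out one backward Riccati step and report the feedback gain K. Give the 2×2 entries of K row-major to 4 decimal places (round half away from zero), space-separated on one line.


0.3524 -0.4329 -0.7648 0.7567

BᵀP = [-42.0000 -13.5000; 36.0000 11.2500]
S = R + BᵀPB = [3/2 0; 0 1] + [90.0000 -76.5000; -76.5000 65.2500] = [91.5000 -76.5000; -76.5000 66.2500]
BᵀPA = [90.7500 -97.5000; -77.6250 83.2500]
K = S⁻¹·BᵀPA = [0.3524 -0.4329; -0.7648 0.7567]
A−BK = [-0.3242 0.2156; 0.9696 -0.6225]
AᵀP(A−BK) = [1.2165 -1.0984; -1.0984 1.0447]
P' = Q + AᵀP(A−BK) = [19.4665 -7.0984; -7.0984 3.2947]
tr(P') = 22.7612


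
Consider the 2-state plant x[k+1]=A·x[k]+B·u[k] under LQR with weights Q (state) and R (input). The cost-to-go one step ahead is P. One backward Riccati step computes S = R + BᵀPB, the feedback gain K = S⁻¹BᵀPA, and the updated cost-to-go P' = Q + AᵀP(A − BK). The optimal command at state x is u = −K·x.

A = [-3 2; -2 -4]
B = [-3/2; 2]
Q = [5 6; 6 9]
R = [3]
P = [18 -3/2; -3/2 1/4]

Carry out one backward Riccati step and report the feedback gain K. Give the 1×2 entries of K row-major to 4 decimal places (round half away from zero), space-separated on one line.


1.5794 -1.3271

BᵀP = [-30.0000 2.7500]
S = R + BᵀPB = [3] + [50.5000] = [53.5000]
BᵀPA = [84.5000 -71.0000]
K = S⁻¹·BᵀPA = [1.5794 -1.3271]
A−BK = [-0.6308 0.0093; -5.1589 -1.3458]
AᵀP(A−BK) = [11.5374 -5.8598; -5.8598 5.7757]
P' = Q + AᵀP(A−BK) = [16.5374 0.1402; 0.1402 14.7757]
tr(P') = 31.3131


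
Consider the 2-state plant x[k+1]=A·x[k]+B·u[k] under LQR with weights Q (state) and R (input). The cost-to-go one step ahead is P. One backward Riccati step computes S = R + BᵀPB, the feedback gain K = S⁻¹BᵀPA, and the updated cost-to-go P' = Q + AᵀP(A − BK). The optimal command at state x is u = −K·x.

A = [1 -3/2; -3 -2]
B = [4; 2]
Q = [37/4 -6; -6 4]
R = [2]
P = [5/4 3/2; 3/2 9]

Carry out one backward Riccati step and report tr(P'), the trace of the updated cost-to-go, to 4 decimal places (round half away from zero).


BᵀP = [8.0000 24.0000]
S = R + BᵀPB = [2] + [80.0000] = [82.0000]
BᵀPA = [-64.0000 -60.0000]
K = S⁻¹·BᵀPA = [-0.7805 -0.7317]
A−BK = [4.1220 1.4268; -1.4390 -0.5366]
AᵀP(A−BK) = [23.2988 9.0457; 9.0457 3.9101]
P' = Q + AᵀP(A−BK) = [32.5488 3.0457; 3.0457 7.9101]
tr(P') = 40.4588

40.4588


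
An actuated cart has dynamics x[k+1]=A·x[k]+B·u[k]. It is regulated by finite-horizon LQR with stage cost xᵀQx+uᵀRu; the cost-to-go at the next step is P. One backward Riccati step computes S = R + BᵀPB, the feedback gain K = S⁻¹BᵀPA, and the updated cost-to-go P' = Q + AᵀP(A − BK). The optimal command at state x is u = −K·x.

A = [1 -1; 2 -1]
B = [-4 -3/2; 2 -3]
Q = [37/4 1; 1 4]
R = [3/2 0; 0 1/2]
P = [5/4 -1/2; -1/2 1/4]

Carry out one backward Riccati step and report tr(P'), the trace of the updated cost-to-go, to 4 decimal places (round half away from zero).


BᵀP = [-6.0000 2.5000; -0.3750 0.0000]
S = R + BᵀPB = [3/2 0; 0 1/2] + [29.0000 1.5000; 1.5000 0.5625] = [30.5000 1.5000; 1.5000 1.0625]
BᵀPA = [-1.0000 3.5000; -0.3750 0.3750]
K = S⁻¹·BᵀPA = [-0.0166 0.1047; -0.3295 0.2052]
A−BK = [0.4394 -0.2736; 1.0446 -0.5938]
AᵀP(A−BK) = [0.1098 -0.0684; -0.0684 0.0567]
P' = Q + AᵀP(A−BK) = [9.3598 0.9316; 0.9316 4.0567]
tr(P') = 13.4166

13.4166


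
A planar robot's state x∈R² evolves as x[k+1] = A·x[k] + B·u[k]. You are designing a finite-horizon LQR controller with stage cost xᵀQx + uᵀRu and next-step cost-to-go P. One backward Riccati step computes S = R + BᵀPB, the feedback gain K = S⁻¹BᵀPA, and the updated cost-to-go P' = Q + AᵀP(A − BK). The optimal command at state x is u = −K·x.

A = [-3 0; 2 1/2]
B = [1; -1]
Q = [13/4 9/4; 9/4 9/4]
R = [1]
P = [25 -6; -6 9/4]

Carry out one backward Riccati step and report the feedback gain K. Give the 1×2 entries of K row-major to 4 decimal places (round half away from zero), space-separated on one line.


BᵀP = [31.0000 -8.2500]
S = R + BᵀPB = [1] + [39.2500] = [40.2500]
BᵀPA = [-109.5000 -4.1250]
K = S⁻¹·BᵀPA = [-2.7205 -0.1025]
A−BK = [-0.2795 0.1025; -0.7205 0.3975]
AᵀP(A−BK) = [8.1056 0.0280; 0.0280 0.1398]
P' = Q + AᵀP(A−BK) = [11.3556 2.2780; 2.2780 2.3898]
tr(P') = 13.7453

-2.7205 -0.1025


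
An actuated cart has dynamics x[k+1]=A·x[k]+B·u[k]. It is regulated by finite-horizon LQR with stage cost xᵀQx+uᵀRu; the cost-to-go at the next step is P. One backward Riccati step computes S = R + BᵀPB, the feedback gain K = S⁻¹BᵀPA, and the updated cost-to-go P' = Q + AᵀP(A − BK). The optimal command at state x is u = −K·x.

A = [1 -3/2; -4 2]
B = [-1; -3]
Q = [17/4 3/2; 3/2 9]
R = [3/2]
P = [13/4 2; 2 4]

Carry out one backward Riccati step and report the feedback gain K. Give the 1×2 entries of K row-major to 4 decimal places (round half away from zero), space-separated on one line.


BᵀP = [-9.2500 -14.0000]
S = R + BᵀPB = [3/2] + [51.2500] = [52.7500]
BᵀPA = [46.7500 -14.1250]
K = S⁻¹·BᵀPA = [0.8863 -0.2678]
A−BK = [1.8863 -1.7678; -1.3412 1.1967]
AᵀP(A−BK) = [9.8175 -8.3566; -8.3566 7.5302]
P' = Q + AᵀP(A−BK) = [14.0675 -6.8566; -6.8566 16.5302]
tr(P') = 30.5977

0.8863 -0.2678


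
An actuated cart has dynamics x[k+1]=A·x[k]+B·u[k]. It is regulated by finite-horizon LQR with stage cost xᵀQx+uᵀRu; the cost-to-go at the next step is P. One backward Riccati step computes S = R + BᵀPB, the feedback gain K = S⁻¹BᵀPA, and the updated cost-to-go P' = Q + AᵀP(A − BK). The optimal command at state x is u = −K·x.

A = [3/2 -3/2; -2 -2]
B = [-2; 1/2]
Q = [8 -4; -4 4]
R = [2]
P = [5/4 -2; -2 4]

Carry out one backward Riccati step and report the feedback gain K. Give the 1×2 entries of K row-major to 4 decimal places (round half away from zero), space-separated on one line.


-1.4375 -0.5625

BᵀP = [-3.5000 6.0000]
S = R + BᵀPB = [2] + [10.0000] = [12.0000]
BᵀPA = [-17.2500 -6.7500]
K = S⁻¹·BᵀPA = [-1.4375 -0.5625]
A−BK = [-1.3750 -2.6250; -1.2813 -1.7188]
AᵀP(A−BK) = [6.0156 3.4844; 3.4844 3.0156]
P' = Q + AᵀP(A−BK) = [14.0156 -0.5156; -0.5156 7.0156]
tr(P') = 21.0313


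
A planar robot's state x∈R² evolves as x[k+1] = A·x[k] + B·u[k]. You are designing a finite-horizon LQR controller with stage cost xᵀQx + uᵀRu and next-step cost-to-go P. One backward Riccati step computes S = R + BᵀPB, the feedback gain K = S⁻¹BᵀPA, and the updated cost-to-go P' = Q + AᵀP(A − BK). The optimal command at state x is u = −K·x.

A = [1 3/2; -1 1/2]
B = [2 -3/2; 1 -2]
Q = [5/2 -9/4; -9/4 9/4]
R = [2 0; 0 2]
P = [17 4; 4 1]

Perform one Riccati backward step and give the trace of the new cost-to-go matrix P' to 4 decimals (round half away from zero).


5.6169

BᵀP = [38.0000 9.0000; -33.5000 -8.0000]
S = R + BᵀPB = [2 0; 0 2] + [85.0000 -75.0000; -75.0000 66.2500] = [87.0000 -75.0000; -75.0000 68.2500]
BᵀPA = [29.0000 61.5000; -25.5000 -54.2500]
K = S⁻¹·BᵀPA = [0.2134 0.4113; -0.1391 -0.3429]
A−BK = [0.3645 0.1631; -1.4916 -0.5971]
AᵀP(A−BK) = [0.2638 0.3285; 0.3285 0.6031]
P' = Q + AᵀP(A−BK) = [2.7638 -1.9215; -1.9215 2.8531]
tr(P') = 5.6169


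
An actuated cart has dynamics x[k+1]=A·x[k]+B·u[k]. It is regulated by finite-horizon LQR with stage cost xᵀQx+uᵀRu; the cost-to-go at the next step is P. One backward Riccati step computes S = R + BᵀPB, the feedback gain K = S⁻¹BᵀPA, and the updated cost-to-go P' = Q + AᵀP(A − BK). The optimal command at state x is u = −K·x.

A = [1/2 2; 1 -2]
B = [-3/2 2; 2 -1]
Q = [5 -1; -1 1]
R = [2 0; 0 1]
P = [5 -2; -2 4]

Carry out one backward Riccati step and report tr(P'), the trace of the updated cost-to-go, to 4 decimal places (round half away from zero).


8.7016

BᵀP = [-11.5000 11.0000; 12.0000 -8.0000]
S = R + BᵀPB = [2 0; 0 1] + [39.2500 -34.0000; -34.0000 32.0000] = [41.2500 -34.0000; -34.0000 33.0000]
BᵀPA = [5.2500 -45.0000; -2.0000 40.0000]
K = S⁻¹·BᵀPA = [0.5128 -0.6090; 0.4677 0.5847]
A−BK = [0.3337 -0.0828; 0.4421 -0.1973]
AᵀP(A−BK) = [1.4933 -0.6334; -0.6334 1.2083]
P' = Q + AᵀP(A−BK) = [6.4933 -1.6334; -1.6334 2.2083]
tr(P') = 8.7016


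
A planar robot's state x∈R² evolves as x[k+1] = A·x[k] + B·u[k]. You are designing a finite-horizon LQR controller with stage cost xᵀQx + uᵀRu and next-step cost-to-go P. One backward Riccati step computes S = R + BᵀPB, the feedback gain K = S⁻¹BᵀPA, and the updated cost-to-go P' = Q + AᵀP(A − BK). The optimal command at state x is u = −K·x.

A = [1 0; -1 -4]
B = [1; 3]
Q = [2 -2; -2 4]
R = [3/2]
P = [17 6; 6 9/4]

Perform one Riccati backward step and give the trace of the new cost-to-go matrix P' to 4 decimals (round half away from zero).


BᵀP = [35.0000 12.7500]
S = R + BᵀPB = [3/2] + [73.2500] = [74.7500]
BᵀPA = [22.2500 -51.0000]
K = S⁻¹·BᵀPA = [0.2977 -0.6823]
A−BK = [0.7023 0.6823; -1.8930 -1.9532]
AᵀP(A−BK) = [0.6271 0.1806; 0.1806 1.2040]
P' = Q + AᵀP(A−BK) = [2.6271 -1.8194; -1.8194 5.2040]
tr(P') = 7.8311

7.8311


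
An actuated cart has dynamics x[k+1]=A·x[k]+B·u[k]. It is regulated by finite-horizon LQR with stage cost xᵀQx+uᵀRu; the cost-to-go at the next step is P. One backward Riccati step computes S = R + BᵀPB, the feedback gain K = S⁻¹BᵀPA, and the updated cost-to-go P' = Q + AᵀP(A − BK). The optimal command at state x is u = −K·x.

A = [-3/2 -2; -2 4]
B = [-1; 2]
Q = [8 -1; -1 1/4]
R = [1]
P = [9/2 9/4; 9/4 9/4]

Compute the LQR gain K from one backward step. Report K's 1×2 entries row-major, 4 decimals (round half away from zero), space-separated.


BᵀP = [0.0000 2.2500]
S = R + BᵀPB = [1] + [4.5000] = [5.5000]
BᵀPA = [-4.5000 9.0000]
K = S⁻¹·BᵀPA = [-0.8182 1.6364]
A−BK = [-2.3182 -0.3636; -0.3636 0.7273]
AᵀP(A−BK) = [28.9432 -1.6364; -1.6364 3.2727]
P' = Q + AᵀP(A−BK) = [36.9432 -2.6364; -2.6364 3.5227]
tr(P') = 40.4659

-0.8182 1.6364


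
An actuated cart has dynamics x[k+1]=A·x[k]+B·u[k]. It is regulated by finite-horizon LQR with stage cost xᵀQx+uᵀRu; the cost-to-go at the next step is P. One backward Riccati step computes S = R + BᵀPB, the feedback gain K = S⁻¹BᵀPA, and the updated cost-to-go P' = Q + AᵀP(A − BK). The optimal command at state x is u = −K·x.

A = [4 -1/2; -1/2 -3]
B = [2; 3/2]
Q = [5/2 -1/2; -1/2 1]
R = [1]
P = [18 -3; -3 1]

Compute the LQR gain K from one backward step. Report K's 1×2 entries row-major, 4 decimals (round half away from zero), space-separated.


BᵀP = [31.5000 -4.5000]
S = R + BᵀPB = [1] + [56.2500] = [57.2500]
BᵀPA = [128.2500 -2.2500]
K = S⁻¹·BᵀPA = [2.2402 -0.0393]
A−BK = [-0.4803 -0.4214; -3.8603 -2.9410]
AᵀP(A−BK) = [12.9476 5.7904; 5.7904 4.4116]
P' = Q + AᵀP(A−BK) = [15.4476 5.2904; 5.2904 5.4116]
tr(P') = 20.8592

2.2402 -0.0393


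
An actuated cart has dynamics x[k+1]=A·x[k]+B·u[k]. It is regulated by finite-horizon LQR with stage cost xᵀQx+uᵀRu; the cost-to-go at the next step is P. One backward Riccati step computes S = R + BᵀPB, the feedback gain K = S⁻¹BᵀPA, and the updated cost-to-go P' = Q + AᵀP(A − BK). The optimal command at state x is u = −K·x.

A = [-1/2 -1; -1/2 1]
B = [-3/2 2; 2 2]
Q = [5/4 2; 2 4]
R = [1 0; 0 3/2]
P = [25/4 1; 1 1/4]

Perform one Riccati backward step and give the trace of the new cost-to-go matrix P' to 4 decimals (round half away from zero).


BᵀP = [-7.3750 -1.0000; 14.5000 2.5000]
S = R + BᵀPB = [1 0; 0 3/2] + [9.0625 -16.7500; -16.7500 34.0000] = [10.0625 -16.7500; -16.7500 35.5000]
BᵀPA = [4.1875 6.3750; -8.5000 -12.0000]
K = S⁻¹·BᵀPA = [0.0819 0.3302; -0.2008 -0.1822]
A−BK = [0.0245 -0.1402; -0.2623 0.7040]
AᵀP(A−BK) = [0.0753 0.0683; 0.0683 0.2082]
P' = Q + AᵀP(A−BK) = [1.3253 2.0683; 2.0683 4.2082]
tr(P') = 5.5335

5.5335


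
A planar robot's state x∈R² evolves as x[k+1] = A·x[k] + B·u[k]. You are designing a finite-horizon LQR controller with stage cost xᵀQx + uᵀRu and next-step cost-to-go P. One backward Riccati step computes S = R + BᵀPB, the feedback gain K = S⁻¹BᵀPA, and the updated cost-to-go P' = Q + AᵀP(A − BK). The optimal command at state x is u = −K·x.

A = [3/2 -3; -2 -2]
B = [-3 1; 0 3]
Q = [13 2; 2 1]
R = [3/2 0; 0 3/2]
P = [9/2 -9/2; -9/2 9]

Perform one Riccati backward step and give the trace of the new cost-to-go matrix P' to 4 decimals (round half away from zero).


16.8888

BᵀP = [-13.5000 13.5000; -9.0000 22.5000]
S = R + BᵀPB = [3/2 0; 0 3/2] + [40.5000 27.0000; 27.0000 58.5000] = [42.0000 27.0000; 27.0000 60.0000]
BᵀPA = [-47.2500 13.5000; -58.5000 -18.0000]
K = S⁻¹·BᵀPA = [-0.7010 0.7236; -0.6595 -0.6256]
A−BK = [0.0565 -0.2035; -0.0214 -0.1231]
AᵀP(A−BK) = [1.4190 -0.1583; -0.1583 1.4698]
P' = Q + AᵀP(A−BK) = [14.4190 1.8417; 1.8417 2.4698]
tr(P') = 16.8888


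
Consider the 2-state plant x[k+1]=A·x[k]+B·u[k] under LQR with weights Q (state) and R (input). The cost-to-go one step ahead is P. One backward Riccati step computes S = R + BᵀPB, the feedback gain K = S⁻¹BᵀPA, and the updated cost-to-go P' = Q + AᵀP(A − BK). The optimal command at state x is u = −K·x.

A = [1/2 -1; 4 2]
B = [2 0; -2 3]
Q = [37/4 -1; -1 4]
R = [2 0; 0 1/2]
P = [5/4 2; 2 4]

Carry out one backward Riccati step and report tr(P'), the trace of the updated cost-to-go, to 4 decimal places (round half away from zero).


BᵀP = [-1.5000 -4.0000; 6.0000 12.0000]
S = R + BᵀPB = [2 0; 0 1/2] + [5.0000 -12.0000; -12.0000 36.0000] = [7.0000 -12.0000; -12.0000 36.5000]
BᵀPA = [-16.7500 -6.5000; 51.0000 18.0000]
K = S⁻¹·BᵀPA = [0.0056 -0.1906; 1.3991 0.4305]
A−BK = [0.4888 -0.6188; -0.1861 0.3274]
AᵀP(A−BK) = [1.0521 0.2276; 0.2276 0.2623]
P' = Q + AᵀP(A−BK) = [10.3021 -0.7724; -0.7724 4.2623]
tr(P') = 14.5645

14.5645


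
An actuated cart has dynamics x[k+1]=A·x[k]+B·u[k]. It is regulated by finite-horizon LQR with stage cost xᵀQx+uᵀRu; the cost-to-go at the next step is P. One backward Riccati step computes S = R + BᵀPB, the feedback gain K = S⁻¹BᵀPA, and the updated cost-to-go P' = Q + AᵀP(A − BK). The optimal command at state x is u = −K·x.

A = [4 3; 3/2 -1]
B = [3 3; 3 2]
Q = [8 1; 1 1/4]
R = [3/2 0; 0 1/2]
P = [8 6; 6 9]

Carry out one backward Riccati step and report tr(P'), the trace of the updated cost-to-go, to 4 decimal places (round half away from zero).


BᵀP = [42.0000 45.0000; 36.0000 36.0000]
S = R + BᵀPB = [3/2 0; 0 1/2] + [261.0000 216.0000; 216.0000 180.0000] = [262.5000 216.0000; 216.0000 180.5000]
BᵀPA = [235.5000 81.0000; 198.0000 72.0000]
K = S⁻¹·BᵀPA = [-0.3588 -1.2844; 1.5264 1.9359]
A−BK = [0.4974 1.0455; -0.4762 -1.0186]
AᵀP(A−BK) = [2.5359 4.6675; 4.6675 9.6515]
P' = Q + AᵀP(A−BK) = [10.5359 5.6675; 5.6675 9.9015]
tr(P') = 20.4374

20.4374


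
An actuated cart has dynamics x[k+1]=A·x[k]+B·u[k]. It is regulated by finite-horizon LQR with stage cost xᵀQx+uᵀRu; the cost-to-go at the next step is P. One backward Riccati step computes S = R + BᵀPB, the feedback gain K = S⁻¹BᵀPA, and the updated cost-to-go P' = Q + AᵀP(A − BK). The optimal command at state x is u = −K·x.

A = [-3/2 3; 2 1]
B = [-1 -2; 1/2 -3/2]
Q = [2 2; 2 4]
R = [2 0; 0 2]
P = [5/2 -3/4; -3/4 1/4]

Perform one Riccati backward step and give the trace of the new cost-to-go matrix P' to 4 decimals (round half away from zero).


11.3646

BᵀP = [-2.8750 0.8750; -3.8750 1.1250]
S = R + BᵀPB = [2 0; 0 2] + [3.3125 4.4375; 4.4375 6.0625] = [5.3125 4.4375; 4.4375 8.0625]
BᵀPA = [6.0625 -7.7500; 8.0625 -10.5000]
K = S⁻¹·BᵀPA = [0.5662 -0.6867; 0.6884 -0.9244]
A−BK = [0.4429 0.4646; 2.7495 -0.0432]
AᵀP(A−BK) = [2.1425 -2.5091; -2.5091 3.2221]
P' = Q + AᵀP(A−BK) = [4.1425 -0.5091; -0.5091 7.2221]
tr(P') = 11.3646


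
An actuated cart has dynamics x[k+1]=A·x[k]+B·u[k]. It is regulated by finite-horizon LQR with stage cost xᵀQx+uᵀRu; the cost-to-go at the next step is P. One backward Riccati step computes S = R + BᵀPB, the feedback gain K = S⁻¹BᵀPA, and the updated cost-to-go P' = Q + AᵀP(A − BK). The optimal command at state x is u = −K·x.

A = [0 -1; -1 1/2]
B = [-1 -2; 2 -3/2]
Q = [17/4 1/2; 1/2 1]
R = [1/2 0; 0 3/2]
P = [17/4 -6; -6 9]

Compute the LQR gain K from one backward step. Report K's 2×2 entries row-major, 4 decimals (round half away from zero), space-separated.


-0.3664 0.4421 0.0792 0.1082

BᵀP = [-16.2500 24.0000; 0.5000 -1.5000]
S = R + BᵀPB = [1/2 0; 0 3/2] + [64.2500 -3.5000; -3.5000 1.2500] = [64.7500 -3.5000; -3.5000 2.7500]
BᵀPA = [-24.0000 28.2500; 1.5000 -1.2500]
K = S⁻¹·BᵀPA = [-0.3664 0.4421; 0.0792 0.1082]
A−BK = [-0.2081 -0.3415; -0.1485 -0.2220]
AᵀP(A−BK) = [0.0882 -0.0509; -0.0509 0.1447]
P' = Q + AᵀP(A−BK) = [4.3382 0.4491; 0.4491 1.1447]
tr(P') = 5.4829


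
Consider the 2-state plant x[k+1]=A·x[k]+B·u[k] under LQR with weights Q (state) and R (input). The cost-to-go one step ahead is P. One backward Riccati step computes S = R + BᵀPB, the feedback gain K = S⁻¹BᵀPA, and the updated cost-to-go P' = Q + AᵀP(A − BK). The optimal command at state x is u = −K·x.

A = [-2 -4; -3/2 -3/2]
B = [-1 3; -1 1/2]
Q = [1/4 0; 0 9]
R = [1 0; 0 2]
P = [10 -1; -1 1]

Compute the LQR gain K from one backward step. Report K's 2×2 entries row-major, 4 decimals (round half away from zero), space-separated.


0.7018 0.7844 -0.4067 -1.0428

BᵀP = [-9.0000 0.0000; 29.5000 -2.5000]
S = R + BᵀPB = [1 0; 0 2] + [9.0000 -27.0000; -27.0000 87.2500] = [10.0000 -27.0000; -27.0000 89.2500]
BᵀPA = [18.0000 36.0000; -55.2500 -114.2500]
K = S⁻¹·BᵀPA = [0.7018 0.7844; -0.4067 -1.0428]
A−BK = [-0.0780 -0.0872; -0.5948 -0.1942]
AᵀP(A−BK) = [1.1453 1.5153; 1.5153 2.8700]
P' = Q + AᵀP(A−BK) = [1.3953 1.5153; 1.5153 11.8700]
tr(P') = 13.2653


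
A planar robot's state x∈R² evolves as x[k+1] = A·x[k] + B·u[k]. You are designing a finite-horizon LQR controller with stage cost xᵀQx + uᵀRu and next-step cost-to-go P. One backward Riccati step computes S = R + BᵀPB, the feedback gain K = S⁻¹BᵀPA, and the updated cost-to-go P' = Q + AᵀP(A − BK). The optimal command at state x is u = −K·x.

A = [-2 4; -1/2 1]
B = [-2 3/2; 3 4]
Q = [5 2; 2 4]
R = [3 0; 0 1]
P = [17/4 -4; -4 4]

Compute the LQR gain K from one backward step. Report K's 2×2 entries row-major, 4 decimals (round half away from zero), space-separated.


BᵀP = [-20.5000 20.0000; -9.6250 10.0000]
S = R + BᵀPB = [3 0; 0 1] + [101.0000 49.2500; 49.2500 25.5625] = [104.0000 49.2500; 49.2500 26.5625]
BᵀPA = [31.0000 -62.0000; 14.2500 -28.5000]
K = S⁻¹·BᵀPA = [0.3610 -0.7219; -0.1328 0.2656]
A−BK = [-1.0788 2.1577; -1.0517 2.1033]
AᵀP(A−BK) = [0.7025 -1.4049; -1.4049 2.8099]
P' = Q + AᵀP(A−BK) = [5.7025 0.5951; 0.5951 6.8099]
tr(P') = 12.5123

0.3610 -0.7219 -0.1328 0.2656


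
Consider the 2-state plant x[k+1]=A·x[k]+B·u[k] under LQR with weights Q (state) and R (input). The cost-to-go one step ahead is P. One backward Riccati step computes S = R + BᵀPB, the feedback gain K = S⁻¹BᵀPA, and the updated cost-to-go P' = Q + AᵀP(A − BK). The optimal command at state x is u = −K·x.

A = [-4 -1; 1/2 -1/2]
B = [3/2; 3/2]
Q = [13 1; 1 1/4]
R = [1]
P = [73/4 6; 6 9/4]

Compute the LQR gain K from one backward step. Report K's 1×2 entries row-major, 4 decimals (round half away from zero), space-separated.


BᵀP = [36.3750 12.3750]
S = R + BᵀPB = [1] + [73.1250] = [74.1250]
BᵀPA = [-139.3125 -42.5625]
K = S⁻¹·BᵀPA = [-1.8794 -0.5742]
A−BK = [-1.1809 -0.1387; 3.3191 0.3613]
AᵀP(A−BK) = [6.7349 1.4444; 1.4444 0.3732]
P' = Q + AᵀP(A−BK) = [19.7349 2.4444; 2.4444 0.6232]
tr(P') = 20.3580

-1.8794 -0.5742


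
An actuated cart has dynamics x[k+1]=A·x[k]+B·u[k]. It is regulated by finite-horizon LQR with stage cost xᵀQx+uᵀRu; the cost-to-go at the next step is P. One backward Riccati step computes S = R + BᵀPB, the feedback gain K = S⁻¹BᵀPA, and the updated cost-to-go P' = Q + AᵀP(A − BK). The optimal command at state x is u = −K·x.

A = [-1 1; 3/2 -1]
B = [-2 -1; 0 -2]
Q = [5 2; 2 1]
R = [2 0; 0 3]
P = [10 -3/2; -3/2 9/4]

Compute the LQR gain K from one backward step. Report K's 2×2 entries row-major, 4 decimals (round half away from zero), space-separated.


BᵀP = [-20.0000 3.0000; -7.0000 -3.0000]
S = R + BᵀPB = [2 0; 0 3] + [40.0000 14.0000; 14.0000 13.0000] = [42.0000 14.0000; 14.0000 16.0000]
BᵀPA = [24.5000 -23.0000; 2.5000 -4.0000]
K = S⁻¹·BᵀPA = [0.7500 -0.6555; -0.5000 0.3235]
A−BK = [0.0000 0.0126; 0.5000 -0.3529]
AᵀP(A−BK) = [2.4375 -1.8750; -1.8750 1.4685]
P' = Q + AᵀP(A−BK) = [7.4375 0.1250; 0.1250 2.4685]
tr(P') = 9.9060

0.7500 -0.6555 -0.5000 0.3235


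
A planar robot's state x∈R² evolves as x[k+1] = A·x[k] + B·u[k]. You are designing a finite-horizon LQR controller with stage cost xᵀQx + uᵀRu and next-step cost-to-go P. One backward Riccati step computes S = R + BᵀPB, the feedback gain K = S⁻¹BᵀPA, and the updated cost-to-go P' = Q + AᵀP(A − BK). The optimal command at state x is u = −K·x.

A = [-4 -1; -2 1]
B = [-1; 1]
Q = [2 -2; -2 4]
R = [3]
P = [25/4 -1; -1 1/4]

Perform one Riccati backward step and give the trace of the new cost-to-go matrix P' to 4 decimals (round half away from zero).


BᵀP = [-7.2500 1.2500]
S = R + BᵀPB = [3] + [8.5000] = [11.5000]
BᵀPA = [26.5000 8.5000]
K = S⁻¹·BᵀPA = [2.3043 0.7391]
A−BK = [-1.6957 -0.2609; -4.3043 0.2609]
AᵀP(A−BK) = [23.9348 6.9130; 6.9130 2.2174]
P' = Q + AᵀP(A−BK) = [25.9348 4.9130; 4.9130 6.2174]
tr(P') = 32.1522

32.1522


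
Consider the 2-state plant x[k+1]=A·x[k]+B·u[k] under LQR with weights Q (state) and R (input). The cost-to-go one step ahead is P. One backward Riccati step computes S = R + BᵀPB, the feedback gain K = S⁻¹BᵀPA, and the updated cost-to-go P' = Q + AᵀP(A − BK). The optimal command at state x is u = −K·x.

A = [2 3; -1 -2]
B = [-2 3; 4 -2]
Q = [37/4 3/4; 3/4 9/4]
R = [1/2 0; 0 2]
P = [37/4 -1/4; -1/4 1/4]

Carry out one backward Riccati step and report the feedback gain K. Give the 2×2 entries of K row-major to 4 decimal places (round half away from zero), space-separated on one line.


BᵀP = [-19.5000 1.5000; 28.2500 -1.2500]
S = R + BᵀPB = [1/2 0; 0 2] + [45.0000 -61.5000; -61.5000 87.2500] = [45.5000 -61.5000; -61.5000 89.2500]
BᵀPA = [-40.5000 -61.5000; 57.7500 87.2500]
K = S⁻¹·BᵀPA = [-0.2261 -0.4415; 0.4913 0.6734]
A−BK = [0.0740 0.0969; 0.8869 1.1126]
AᵀP(A−BK) = [0.7227 0.9825; 0.9825 1.3468]
P' = Q + AᵀP(A−BK) = [9.9727 1.7325; 1.7325 3.5968]
tr(P') = 13.5695

-0.2261 -0.4415 0.4913 0.6734


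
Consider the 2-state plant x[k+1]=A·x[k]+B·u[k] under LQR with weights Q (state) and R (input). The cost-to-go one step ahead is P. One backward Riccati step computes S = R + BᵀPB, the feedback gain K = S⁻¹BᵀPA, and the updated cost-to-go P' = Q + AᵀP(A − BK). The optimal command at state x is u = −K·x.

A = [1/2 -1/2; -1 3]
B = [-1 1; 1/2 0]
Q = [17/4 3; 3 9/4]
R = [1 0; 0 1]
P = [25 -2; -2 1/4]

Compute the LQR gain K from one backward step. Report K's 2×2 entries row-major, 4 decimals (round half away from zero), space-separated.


BᵀP = [-26.0000 2.1250; 25.0000 -2.0000]
S = R + BᵀPB = [1 0; 0 1] + [27.0625 -26.0000; -26.0000 25.0000] = [28.0625 -26.0000; -26.0000 26.0000]
BᵀPA = [-15.1250 19.3750; 14.5000 -18.5000]
K = S⁻¹·BᵀPA = [-0.3030 0.4242; 0.2547 -0.2873]
A−BK = [-0.0577 0.2115; -0.8485 2.7879]
AᵀP(A−BK) = [0.2241 -0.4175; -0.4175 0.9653]
P' = Q + AᵀP(A−BK) = [4.4741 2.5825; 2.5825 3.2153]
tr(P') = 7.6894

-0.3030 0.4242 0.2547 -0.2873


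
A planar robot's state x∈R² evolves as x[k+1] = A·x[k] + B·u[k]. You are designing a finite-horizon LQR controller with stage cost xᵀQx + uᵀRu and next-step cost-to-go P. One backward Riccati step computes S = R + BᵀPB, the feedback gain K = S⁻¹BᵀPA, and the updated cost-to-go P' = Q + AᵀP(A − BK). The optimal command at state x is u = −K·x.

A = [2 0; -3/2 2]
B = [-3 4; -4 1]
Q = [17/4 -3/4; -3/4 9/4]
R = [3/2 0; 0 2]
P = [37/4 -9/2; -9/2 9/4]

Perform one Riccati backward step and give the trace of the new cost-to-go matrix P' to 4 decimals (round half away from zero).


BᵀP = [-9.7500 4.5000; 32.5000 -15.7500]
S = R + BᵀPB = [3/2 0; 0 2] + [11.2500 -34.5000; -34.5000 114.2500] = [12.7500 -34.5000; -34.5000 116.2500]
BᵀPA = [-26.2500 9.0000; 88.6250 -31.5000]
K = S⁻¹·BᵀPA = [0.0206 -0.1387; 0.7685 -0.3121]
A−BK = [-1.0122 0.8324; -2.1863 1.7572]
AᵀP(A−BK) = [1.4968 -0.7283; -0.7283 0.4162]
P' = Q + AᵀP(A−BK) = [5.7468 -1.4783; -1.4783 2.6662]
tr(P') = 8.4130

8.4130


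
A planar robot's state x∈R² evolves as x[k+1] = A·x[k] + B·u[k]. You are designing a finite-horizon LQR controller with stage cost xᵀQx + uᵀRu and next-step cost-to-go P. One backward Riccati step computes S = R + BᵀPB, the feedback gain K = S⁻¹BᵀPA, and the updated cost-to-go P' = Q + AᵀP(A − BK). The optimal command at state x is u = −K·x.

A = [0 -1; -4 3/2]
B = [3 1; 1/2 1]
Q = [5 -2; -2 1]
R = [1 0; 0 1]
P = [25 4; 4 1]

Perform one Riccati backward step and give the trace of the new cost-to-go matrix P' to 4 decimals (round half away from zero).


11.3349

BᵀP = [77.0000 12.5000; 29.0000 5.0000]
S = R + BᵀPB = [1 0; 0 1] + [237.2500 89.5000; 89.5000 34.0000] = [238.2500 89.5000; 89.5000 35.0000]
BᵀPA = [-50.0000 -58.2500; -20.0000 -21.5000]
K = S⁻¹·BᵀPA = [0.1218 -0.3486; -0.8828 0.2770]
A−BK = [0.5175 -0.2314; -3.1781 1.3973]
AᵀP(A−BK) = [4.4323 -1.8874; -1.8874 0.9026]
P' = Q + AᵀP(A−BK) = [9.4323 -3.8874; -3.8874 1.9026]
tr(P') = 11.3349


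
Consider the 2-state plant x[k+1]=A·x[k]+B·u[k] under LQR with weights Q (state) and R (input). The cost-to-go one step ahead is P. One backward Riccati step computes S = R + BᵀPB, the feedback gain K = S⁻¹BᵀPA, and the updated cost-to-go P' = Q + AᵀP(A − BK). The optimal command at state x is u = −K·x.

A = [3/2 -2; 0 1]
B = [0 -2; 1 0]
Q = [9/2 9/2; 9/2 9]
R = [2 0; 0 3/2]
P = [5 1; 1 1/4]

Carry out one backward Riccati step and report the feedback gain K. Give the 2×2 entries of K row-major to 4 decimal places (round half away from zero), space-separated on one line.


0.0507 -0.0366 -0.6930 0.8338

BᵀP = [1.0000 0.2500; -10.0000 -2.0000]
S = R + BᵀPB = [2 0; 0 3/2] + [0.2500 -2.0000; -2.0000 20.0000] = [2.2500 -2.0000; -2.0000 21.5000]
BᵀPA = [1.5000 -1.7500; -15.0000 18.0000]
K = S⁻¹·BᵀPA = [0.0507 -0.0366; -0.6930 0.8338]
A−BK = [0.1141 -0.3324; -0.0507 1.0366]
AᵀP(A−BK) = [0.7796 -0.9380; -0.9380 1.1775]
P' = Q + AᵀP(A−BK) = [5.2796 3.5620; 3.5620 10.1775]
tr(P') = 15.4570


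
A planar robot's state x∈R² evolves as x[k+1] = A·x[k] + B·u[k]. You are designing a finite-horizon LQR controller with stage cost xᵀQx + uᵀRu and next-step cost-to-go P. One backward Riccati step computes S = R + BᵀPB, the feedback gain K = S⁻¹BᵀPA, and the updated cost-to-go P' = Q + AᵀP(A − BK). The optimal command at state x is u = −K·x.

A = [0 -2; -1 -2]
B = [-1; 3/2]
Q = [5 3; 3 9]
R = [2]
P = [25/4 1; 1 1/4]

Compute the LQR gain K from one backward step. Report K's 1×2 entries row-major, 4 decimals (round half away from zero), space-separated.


BᵀP = [-4.7500 -0.6250]
S = R + BᵀPB = [2] + [3.8125] = [5.8125]
BᵀPA = [0.6250 10.7500]
K = S⁻¹·BᵀPA = [0.1075 1.8495]
A−BK = [0.1075 -0.1505; -1.1613 -4.7742]
AᵀP(A−BK) = [0.1828 1.3441; 1.3441 14.1183]
P' = Q + AᵀP(A−BK) = [5.1828 4.3441; 4.3441 23.1183]
tr(P') = 28.3011

0.1075 1.8495


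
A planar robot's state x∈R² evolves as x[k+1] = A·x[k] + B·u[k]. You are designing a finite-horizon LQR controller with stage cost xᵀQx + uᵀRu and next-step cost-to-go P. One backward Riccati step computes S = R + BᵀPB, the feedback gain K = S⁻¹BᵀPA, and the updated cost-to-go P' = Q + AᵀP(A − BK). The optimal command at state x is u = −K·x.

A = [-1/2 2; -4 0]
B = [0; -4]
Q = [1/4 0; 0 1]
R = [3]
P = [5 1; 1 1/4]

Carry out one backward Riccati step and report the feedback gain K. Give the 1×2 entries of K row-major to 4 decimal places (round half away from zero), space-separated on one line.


0.8571 -1.1429

BᵀP = [-4.0000 -1.0000]
S = R + BᵀPB = [3] + [4.0000] = [7.0000]
BᵀPA = [6.0000 -8.0000]
K = S⁻¹·BᵀPA = [0.8571 -1.1429]
A−BK = [-0.5000 2.0000; -0.5714 -4.5714]
AᵀP(A−BK) = [4.1071 -6.1429; -6.1429 10.8571]
P' = Q + AᵀP(A−BK) = [4.3571 -6.1429; -6.1429 11.8571]
tr(P') = 16.2143


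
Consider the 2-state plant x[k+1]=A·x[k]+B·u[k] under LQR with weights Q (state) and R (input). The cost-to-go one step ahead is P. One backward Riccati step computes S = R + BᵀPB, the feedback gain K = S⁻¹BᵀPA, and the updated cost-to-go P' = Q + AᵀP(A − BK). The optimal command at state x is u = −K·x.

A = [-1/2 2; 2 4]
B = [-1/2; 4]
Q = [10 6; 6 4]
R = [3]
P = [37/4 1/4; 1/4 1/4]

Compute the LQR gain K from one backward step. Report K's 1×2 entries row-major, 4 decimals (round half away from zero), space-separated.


0.4286 -0.4511

BᵀP = [-3.6250 0.8750]
S = R + BᵀPB = [3] + [5.3125] = [8.3125]
BᵀPA = [3.5625 -3.7500]
K = S⁻¹·BᵀPA = [0.4286 -0.4511]
A−BK = [-0.2857 1.7744; 0.2857 5.8045]
AᵀP(A−BK) = [1.2857 -5.1429; -5.1429 43.3083]
P' = Q + AᵀP(A−BK) = [11.2857 0.8571; 0.8571 47.3083]
tr(P') = 58.5940


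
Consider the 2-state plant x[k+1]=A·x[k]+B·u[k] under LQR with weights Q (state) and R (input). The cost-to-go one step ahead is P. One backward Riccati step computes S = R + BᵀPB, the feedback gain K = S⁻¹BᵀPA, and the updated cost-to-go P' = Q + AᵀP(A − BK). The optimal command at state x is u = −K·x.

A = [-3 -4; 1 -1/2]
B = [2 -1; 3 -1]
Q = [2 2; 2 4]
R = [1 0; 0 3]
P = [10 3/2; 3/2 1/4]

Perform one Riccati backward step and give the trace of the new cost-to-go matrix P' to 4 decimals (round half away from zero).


10.7174

BᵀP = [24.5000 3.7500; -11.5000 -1.7500]
S = R + BᵀPB = [1 0; 0 3] + [60.2500 -28.2500; -28.2500 13.2500] = [61.2500 -28.2500; -28.2500 16.2500]
BᵀPA = [-69.7500 -99.8750; 32.7500 46.8750]
K = S⁻¹·BᵀPA = [-1.0558 -1.5146; 0.1800 0.2516]
A−BK = [-0.7085 -0.7193; 4.3473 4.2953]
AᵀP(A−BK) = [1.7161 2.2440; 2.2440 3.0013]
P' = Q + AᵀP(A−BK) = [3.7161 4.2440; 4.2440 7.0013]
tr(P') = 10.7174


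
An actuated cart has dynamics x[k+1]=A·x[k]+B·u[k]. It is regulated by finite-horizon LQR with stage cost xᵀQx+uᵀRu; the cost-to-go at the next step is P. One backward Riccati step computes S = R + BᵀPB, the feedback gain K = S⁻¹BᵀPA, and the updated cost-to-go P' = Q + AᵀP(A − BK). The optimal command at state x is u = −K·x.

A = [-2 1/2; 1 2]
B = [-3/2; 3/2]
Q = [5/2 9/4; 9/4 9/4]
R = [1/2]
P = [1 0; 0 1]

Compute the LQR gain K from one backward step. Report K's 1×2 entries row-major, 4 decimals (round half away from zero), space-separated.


0.9000 0.4500

BᵀP = [-1.5000 1.5000]
S = R + BᵀPB = [1/2] + [4.5000] = [5.0000]
BᵀPA = [4.5000 2.2500]
K = S⁻¹·BᵀPA = [0.9000 0.4500]
A−BK = [-0.6500 1.1750; -0.3500 1.3250]
AᵀP(A−BK) = [0.9500 -1.0250; -1.0250 3.2375]
P' = Q + AᵀP(A−BK) = [3.4500 1.2250; 1.2250 5.4875]
tr(P') = 8.9375


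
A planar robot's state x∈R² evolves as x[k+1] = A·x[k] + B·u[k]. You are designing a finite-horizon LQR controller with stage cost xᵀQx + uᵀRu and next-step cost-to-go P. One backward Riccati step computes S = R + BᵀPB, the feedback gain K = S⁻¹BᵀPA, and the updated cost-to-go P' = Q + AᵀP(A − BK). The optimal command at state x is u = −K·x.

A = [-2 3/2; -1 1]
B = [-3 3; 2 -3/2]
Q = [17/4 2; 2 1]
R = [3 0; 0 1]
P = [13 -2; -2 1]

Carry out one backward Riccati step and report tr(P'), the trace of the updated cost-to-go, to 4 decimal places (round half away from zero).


9.8861

BᵀP = [-43.0000 8.0000; 42.0000 -7.5000]
S = R + BᵀPB = [3 0; 0 1] + [145.0000 -141.0000; -141.0000 137.2500] = [148.0000 -141.0000; -141.0000 138.2500]
BᵀPA = [78.0000 -56.5000; -76.5000 55.5000]
K = S⁻¹·BᵀPA = [-0.0052 0.0248; -0.5586 0.4267]
A−BK = [-0.3397 0.2942; -1.8276 1.5905]
AᵀP(A−BK) = [2.6690 -2.2888; -2.2888 1.9671]
P' = Q + AᵀP(A−BK) = [6.9190 -0.2888; -0.2888 2.9671]
tr(P') = 9.8861


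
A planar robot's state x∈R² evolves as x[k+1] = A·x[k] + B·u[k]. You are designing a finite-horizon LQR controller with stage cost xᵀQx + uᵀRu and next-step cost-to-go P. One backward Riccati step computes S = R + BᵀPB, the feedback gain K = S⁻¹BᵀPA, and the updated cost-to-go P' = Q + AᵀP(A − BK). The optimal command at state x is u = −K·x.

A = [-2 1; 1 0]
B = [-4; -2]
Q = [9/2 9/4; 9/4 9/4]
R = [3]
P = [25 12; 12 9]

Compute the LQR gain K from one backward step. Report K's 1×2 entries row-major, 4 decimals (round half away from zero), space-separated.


BᵀP = [-124.0000 -66.0000]
S = R + BᵀPB = [3] + [628.0000] = [631.0000]
BᵀPA = [182.0000 -124.0000]
K = S⁻¹·BᵀPA = [0.2884 -0.1965]
A−BK = [-0.8463 0.2139; 1.5769 -0.3930]
AᵀP(A−BK) = [8.5055 -2.2345; -2.2345 0.6323]
P' = Q + AᵀP(A−BK) = [13.0055 0.0155; 0.0155 2.8823]
tr(P') = 15.8879

0.2884 -0.1965


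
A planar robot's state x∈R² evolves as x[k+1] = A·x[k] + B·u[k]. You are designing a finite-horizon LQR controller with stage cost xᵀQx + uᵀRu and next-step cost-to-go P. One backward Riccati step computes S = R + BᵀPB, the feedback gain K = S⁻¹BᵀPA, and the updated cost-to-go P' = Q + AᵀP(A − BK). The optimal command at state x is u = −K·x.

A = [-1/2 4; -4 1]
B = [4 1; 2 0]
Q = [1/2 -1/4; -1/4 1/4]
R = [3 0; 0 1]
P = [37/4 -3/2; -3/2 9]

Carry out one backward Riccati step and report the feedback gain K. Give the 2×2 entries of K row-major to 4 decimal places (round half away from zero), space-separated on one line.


BᵀP = [34.0000 12.0000; 9.2500 -1.5000]
S = R + BᵀPB = [3 0; 0 1] + [160.0000 34.0000; 34.0000 9.2500] = [163.0000 34.0000; 34.0000 10.2500]
BᵀPA = [-65.0000 148.0000; 1.3750 35.5000]
K = S⁻¹·BᵀPA = [-1.3851 0.6022; 4.7288 1.4658]
A−BK = [0.3118 0.1253; -1.2297 -0.2045]
AᵀP(A−BK) = [43.7765 7.3798; 7.3798 3.8349]
P' = Q + AᵀP(A−BK) = [44.2765 7.1298; 7.1298 4.0849]
tr(P') = 48.3613

-1.3851 0.6022 4.7288 1.4658


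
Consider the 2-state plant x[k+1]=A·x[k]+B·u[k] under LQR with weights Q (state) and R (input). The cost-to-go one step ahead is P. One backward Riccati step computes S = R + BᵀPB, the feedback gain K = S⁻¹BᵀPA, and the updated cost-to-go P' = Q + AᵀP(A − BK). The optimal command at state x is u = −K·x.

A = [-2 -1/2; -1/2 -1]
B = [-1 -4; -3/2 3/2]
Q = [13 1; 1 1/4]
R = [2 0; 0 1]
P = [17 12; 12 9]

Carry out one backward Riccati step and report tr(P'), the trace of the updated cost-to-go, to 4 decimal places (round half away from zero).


BᵀP = [-35.0000 -25.5000; -50.0000 -34.5000]
S = R + BᵀPB = [2 0; 0 1] + [73.2500 101.7500; 101.7500 148.2500] = [75.2500 101.7500; 101.7500 149.2500]
BᵀPA = [82.7500 43.0000; 117.2500 59.5000]
K = S⁻¹·BᵀPA = [0.4786 0.4142; 0.4593 0.1163]
A−BK = [0.3158 0.3794; -0.4710 -0.5532]
AᵀP(A−BK) = [0.7913 0.5910; 0.5910 0.5207]
P' = Q + AᵀP(A−BK) = [13.7913 1.5910; 1.5910 0.7707]
tr(P') = 14.5620

14.5620


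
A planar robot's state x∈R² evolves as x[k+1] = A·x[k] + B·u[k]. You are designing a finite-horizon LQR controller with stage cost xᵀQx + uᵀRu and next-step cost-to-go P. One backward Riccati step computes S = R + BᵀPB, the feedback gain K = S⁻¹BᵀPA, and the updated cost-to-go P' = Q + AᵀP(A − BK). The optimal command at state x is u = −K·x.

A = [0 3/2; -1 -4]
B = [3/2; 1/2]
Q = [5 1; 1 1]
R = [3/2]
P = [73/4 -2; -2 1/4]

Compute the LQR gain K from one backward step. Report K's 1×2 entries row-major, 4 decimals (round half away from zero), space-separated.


BᵀP = [26.3750 -2.8750]
S = R + BᵀPB = [3/2] + [38.1250] = [39.6250]
BᵀPA = [2.8750 51.0625]
K = S⁻¹·BᵀPA = [0.0726 1.2886]
A−BK = [-0.1088 -0.4330; -1.0363 -4.6443]
AᵀP(A−BK) = [0.0414 0.2951; 0.2951 3.2611]
P' = Q + AᵀP(A−BK) = [5.0414 1.2951; 1.2951 4.2611]
tr(P') = 9.3025

0.0726 1.2886


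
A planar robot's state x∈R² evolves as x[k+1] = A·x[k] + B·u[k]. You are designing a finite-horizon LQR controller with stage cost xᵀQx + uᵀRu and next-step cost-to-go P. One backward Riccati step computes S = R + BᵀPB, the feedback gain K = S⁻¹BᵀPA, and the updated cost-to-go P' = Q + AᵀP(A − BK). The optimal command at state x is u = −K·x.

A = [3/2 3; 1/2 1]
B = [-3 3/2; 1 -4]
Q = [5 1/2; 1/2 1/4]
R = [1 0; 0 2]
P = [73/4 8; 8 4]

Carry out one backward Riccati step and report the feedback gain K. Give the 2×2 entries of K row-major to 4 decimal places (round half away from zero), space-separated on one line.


-0.6417 -1.2834 -0.2351 -0.4702

BᵀP = [-46.7500 -20.0000; -4.6250 -4.0000]
S = R + BᵀPB = [1 0; 0 2] + [120.2500 9.8750; 9.8750 9.0625] = [121.2500 9.8750; 9.8750 11.0625]
BᵀPA = [-80.1250 -160.2500; -8.9375 -17.8750]
K = S⁻¹·BᵀPA = [-0.6417 -1.2834; -0.2351 -0.4702]
A−BK = [-0.0724 -0.1447; 0.2012 0.4024]
AᵀP(A−BK) = [0.5469 1.0937; 1.0937 2.1874]
P' = Q + AᵀP(A−BK) = [5.5469 1.5937; 1.5937 2.4374]
tr(P') = 7.9843
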